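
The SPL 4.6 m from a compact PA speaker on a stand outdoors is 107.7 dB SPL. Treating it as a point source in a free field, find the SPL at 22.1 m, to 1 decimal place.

For a point source in a free field, ΔL = −20·log₁₀(d₂/d₁).
ΔL = −20·log₁₀(22.1/4.6) = -13.63 dB, so L₂ = 107.7 + (-13.63) = 94.1 dB SPL.

94.1 dB SPL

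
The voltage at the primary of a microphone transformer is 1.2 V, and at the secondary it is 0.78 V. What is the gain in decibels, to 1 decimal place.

Voltage is an amplitude quantity, so gain = 20·log₁₀(V_out/V_in).
20·log₁₀(0.78/1.2) = 20·log₁₀(0.6500) = -3.7 dB.

-3.7 dB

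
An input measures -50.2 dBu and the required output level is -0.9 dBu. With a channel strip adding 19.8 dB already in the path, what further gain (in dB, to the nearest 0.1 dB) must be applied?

29.5 dB

The required make-up gain is the shortfall in the dB sum.
G = -0.9 − (-50.2) − 19.8 = 29.5 dB.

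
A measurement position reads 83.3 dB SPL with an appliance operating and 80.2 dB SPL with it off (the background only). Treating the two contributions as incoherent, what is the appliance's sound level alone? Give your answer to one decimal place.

Background correction is a power subtraction:
L_src = 10·log₁₀(10^(83.3/10) − 10^(80.2/10)) = 10·log₁₀(109100000) = 80.4 dB SPL.

80.4 dB SPL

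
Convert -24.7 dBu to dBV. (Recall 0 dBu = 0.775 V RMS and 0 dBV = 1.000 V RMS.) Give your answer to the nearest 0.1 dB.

The offset between the scales is 20·log₁₀(0.775/1.000) = −2.214 dB.
So dBV = -24.7 − 2.214 = -26.9 dBV.

-26.9 dBV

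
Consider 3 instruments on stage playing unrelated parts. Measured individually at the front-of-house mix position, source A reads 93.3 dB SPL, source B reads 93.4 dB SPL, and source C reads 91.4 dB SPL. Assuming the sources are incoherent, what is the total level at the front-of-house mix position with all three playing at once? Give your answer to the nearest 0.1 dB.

97.6 dB SPL

Incoherent sources sum as intensities:
L_total = 10·log₁₀(10^(93.3/10) + 10^(93.4/10) + 10^(91.4/10)) = 10·log₁₀(5706000000) = 97.6 dB SPL.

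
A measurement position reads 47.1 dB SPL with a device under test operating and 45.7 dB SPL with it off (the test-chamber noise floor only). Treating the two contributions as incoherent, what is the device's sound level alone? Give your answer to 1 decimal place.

Remove the background by subtracting linear intensities:
L_src = 10·log₁₀(10^(47.1/10) − 10^(45.7/10)) = 10·log₁₀(14130) = 41.5 dB SPL.

41.5 dB SPL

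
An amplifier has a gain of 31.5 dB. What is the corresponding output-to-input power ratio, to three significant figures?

1410

Power ratio = 10^(dB/10).
10^(31.5/10) = 10^(3.150) = 1410.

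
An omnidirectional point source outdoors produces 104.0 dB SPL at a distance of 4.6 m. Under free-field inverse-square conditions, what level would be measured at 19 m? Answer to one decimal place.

91.7 dB SPL

Free-field point source: level drops by 20·log₁₀ of the distance ratio.
ΔL = −20·log₁₀(19/4.6) = -12.32 dB, so L₂ = 104.0 + (-12.32) = 91.7 dB SPL.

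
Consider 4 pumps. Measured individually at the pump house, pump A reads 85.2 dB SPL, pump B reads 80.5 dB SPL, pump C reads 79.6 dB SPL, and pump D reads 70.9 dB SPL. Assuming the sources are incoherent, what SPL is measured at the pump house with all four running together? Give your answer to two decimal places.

87.38 dB SPL

Uncorrelated sources add in intensity (power), not in dB.
L_total = 10·log₁₀(10^(85.2/10) + 10^(80.5/10) + 10^(79.6/10) + 10^(70.9/10)) = 10·log₁₀(546800000) = 87.38 dB SPL.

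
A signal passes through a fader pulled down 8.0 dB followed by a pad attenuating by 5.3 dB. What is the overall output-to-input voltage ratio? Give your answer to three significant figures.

0.216

Net gain = (−8.0) + (−5.3) = -13.3 dB.
Voltage ratio = 10^(-13.3/20) = 0.216.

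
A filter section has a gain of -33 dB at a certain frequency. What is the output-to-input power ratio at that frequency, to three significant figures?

Power ratio = 10^(dB/10).
10^(-33/10) = 10^(-3.300) = 0.000501.

0.000501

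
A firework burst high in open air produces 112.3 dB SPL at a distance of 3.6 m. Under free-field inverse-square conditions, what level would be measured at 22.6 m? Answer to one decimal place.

Free-field point source: level drops by 20·log₁₀ of the distance ratio.
ΔL = −20·log₁₀(22.6/3.6) = -15.96 dB, so L₂ = 112.3 + (-15.96) = 96.3 dB SPL.

96.3 dB SPL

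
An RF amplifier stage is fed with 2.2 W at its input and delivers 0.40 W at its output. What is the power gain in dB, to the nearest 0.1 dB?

For a power ratio, dB = 10·log₁₀(P₂/P₁).
10·log₁₀(0.40/2.2) = 10·log₁₀(0.1818) = -7.4 dB.

-7.4 dB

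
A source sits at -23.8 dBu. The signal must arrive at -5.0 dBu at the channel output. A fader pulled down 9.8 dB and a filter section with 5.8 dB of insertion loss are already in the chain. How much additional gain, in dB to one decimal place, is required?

34.4 dB

The required make-up gain is the shortfall in the dB sum.
G = -5.0 − (-23.8) + 9.8 + 5.8 = 34.4 dB.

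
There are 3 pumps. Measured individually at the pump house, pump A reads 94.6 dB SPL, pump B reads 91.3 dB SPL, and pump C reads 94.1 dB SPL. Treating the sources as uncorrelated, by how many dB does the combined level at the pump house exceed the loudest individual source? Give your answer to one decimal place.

3.7 dB

Incoherent sources sum as intensities:
L_total = 10·log₁₀(10^(94.6/10) + 10^(91.3/10) + 10^(94.1/10)) = 98.33 dB SPL.
Excess over the loudest (94.6 dB): 98.33 − 94.6 = 3.7 dB.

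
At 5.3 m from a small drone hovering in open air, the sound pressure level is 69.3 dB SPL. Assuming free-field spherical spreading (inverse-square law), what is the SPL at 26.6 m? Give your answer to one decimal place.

Inverse-square spreading gives ΔL = −20·log₁₀(d₂/d₁).
ΔL = −20·log₁₀(26.6/5.3) = -14.01 dB, so L₂ = 69.3 + (-14.01) = 55.3 dB SPL.

55.3 dB SPL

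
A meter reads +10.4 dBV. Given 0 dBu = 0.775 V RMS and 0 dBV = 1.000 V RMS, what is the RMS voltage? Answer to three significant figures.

3.31 V

V = 1.000 V × 10^(+10.4/20).
= 1.000 × 3.311 = 3.31 V.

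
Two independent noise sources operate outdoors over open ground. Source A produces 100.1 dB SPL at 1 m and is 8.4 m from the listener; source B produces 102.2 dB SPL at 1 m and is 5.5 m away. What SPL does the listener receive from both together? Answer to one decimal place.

88.4 dB SPL

At the listener: L_A = 100.1 − 20·log₁₀(8.4) = 81.61 dB; L_B = 102.2 − 20·log₁₀(5.5) = 87.39 dB.
Combined: 10·log₁₀(10^(81.61/10)+10^(87.39/10)) = 88.4 dB SPL.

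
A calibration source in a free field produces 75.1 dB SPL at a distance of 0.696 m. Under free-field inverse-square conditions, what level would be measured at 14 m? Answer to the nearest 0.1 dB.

Inverse-square spreading gives ΔL = −20·log₁₀(d₂/d₁).
ΔL = −20·log₁₀(14/0.696) = -26.07 dB, so L₂ = 75.1 + (-26.07) = 49.0 dB SPL.

49.0 dB SPL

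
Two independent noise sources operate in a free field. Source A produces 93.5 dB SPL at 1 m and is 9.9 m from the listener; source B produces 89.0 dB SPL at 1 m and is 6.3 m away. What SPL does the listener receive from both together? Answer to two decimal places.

At the listener: L_A = 93.5 − 20·log₁₀(9.9) = 73.587 dB; L_B = 89.0 − 20·log₁₀(6.3) = 73.013 dB.
Combined: 10·log₁₀(10^(73.587/10)+10^(73.013/10)) = 76.32 dB SPL.

76.32 dB SPL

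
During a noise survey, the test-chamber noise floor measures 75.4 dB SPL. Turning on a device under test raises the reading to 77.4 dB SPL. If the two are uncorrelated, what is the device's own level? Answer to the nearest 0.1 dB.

73.1 dB SPL

Background correction is a power subtraction:
L_src = 10·log₁₀(10^(77.4/10) − 10^(75.4/10)) = 10·log₁₀(20280000) = 73.1 dB SPL.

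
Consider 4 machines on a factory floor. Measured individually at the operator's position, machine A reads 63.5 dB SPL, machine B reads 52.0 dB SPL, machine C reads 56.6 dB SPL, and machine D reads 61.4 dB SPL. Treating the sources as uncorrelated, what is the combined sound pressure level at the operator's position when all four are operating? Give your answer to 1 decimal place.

66.3 dB SPL

Add the sources as powers (linear), then convert back to dB:
L_total = 10·log₁₀(10^(63.5/10) + 10^(52.0/10) + 10^(56.6/10) + 10^(61.4/10)) = 10·log₁₀(4235000) = 66.3 dB SPL.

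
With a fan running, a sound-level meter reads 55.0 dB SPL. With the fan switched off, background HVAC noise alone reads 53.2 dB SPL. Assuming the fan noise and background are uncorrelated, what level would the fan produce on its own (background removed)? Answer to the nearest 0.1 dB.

50.3 dB SPL

Remove the background by subtracting linear intensities:
L_src = 10·log₁₀(10^(55.0/10) − 10^(53.2/10)) = 10·log₁₀(107300) = 50.3 dB SPL.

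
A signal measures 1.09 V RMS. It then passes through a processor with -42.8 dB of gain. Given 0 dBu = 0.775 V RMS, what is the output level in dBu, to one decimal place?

-39.8 dBu

Input level: 20·log₁₀(1.09/0.775) = 2.96 dBu.
Output: 2.96 − 42.8 = -39.8 dBu.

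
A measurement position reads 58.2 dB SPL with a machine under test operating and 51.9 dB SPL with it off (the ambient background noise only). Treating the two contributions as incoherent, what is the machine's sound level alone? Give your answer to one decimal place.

Background correction is a power subtraction:
L_src = 10·log₁₀(10^(58.2/10) − 10^(51.9/10)) = 10·log₁₀(505800) = 57.0 dB SPL.

57.0 dB SPL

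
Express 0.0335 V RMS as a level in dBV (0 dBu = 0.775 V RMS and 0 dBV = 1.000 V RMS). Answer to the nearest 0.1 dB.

dBV = 20·log₁₀(V / 1.000 V).
20·log₁₀(0.0335/1.000) = -29.5 dBV.

-29.5 dBV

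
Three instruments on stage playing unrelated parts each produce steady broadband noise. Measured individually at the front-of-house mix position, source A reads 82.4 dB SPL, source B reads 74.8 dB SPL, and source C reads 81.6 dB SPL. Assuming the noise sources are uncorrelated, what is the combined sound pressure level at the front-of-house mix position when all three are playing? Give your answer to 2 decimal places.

Uncorrelated sources add in intensity (power), not in dB.
L_total = 10·log₁₀(10^(82.4/10) + 10^(74.8/10) + 10^(81.6/10)) = 10·log₁₀(348500000) = 85.42 dB SPL.

85.42 dB SPL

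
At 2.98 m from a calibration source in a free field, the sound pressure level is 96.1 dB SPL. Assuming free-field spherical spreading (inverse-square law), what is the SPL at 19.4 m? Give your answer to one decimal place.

79.8 dB SPL

Free-field point source: level drops by 20·log₁₀ of the distance ratio.
ΔL = −20·log₁₀(19.4/2.98) = -16.27 dB, so L₂ = 96.1 + (-16.27) = 79.8 dB SPL.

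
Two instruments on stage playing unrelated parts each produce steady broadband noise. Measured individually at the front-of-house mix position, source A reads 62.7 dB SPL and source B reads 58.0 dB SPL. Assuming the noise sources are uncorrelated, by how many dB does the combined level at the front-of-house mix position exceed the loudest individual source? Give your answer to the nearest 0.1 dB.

1.3 dB

Add the sources as powers (linear), then convert back to dB:
L_total = 10·log₁₀(10^(62.7/10) + 10^(58.0/10)) = 63.97 dB SPL.
Excess over the loudest (62.7 dB): 63.97 − 62.7 = 1.3 dB.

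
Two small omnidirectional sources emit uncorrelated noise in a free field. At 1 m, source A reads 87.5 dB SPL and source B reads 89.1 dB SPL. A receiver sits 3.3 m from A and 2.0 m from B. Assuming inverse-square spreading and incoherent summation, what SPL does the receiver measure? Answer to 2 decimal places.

84.06 dB SPL

At the listener: L_A = 87.5 − 20·log₁₀(3.3) = 77.130 dB; L_B = 89.1 − 20·log₁₀(2.0) = 83.079 dB.
Combined: 10·log₁₀(10^(77.130/10)+10^(83.079/10)) = 84.06 dB SPL.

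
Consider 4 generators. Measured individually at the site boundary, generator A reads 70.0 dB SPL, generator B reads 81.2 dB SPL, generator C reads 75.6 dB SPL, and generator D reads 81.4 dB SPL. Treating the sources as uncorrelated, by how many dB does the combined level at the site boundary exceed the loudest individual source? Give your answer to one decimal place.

3.6 dB

Uncorrelated sources add in intensity (power), not in dB.
L_total = 10·log₁₀(10^(70.0/10) + 10^(81.2/10) + 10^(75.6/10) + 10^(81.4/10)) = 85.00 dB SPL.
Excess over the loudest (81.4 dB): 85.00 − 81.4 = 3.6 dB.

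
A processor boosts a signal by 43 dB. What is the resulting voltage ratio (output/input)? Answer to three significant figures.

Voltage ratio = 10^(dB/20).
10^(43/20) = 10^(2.150) = 141.

141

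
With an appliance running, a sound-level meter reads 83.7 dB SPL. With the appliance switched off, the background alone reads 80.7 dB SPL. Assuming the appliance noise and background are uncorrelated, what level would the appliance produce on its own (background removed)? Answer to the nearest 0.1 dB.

Remove the background by subtracting linear intensities:
L_src = 10·log₁₀(10^(83.7/10) − 10^(80.7/10)) = 10·log₁₀(116900000) = 80.7 dB SPL.

80.7 dB SPL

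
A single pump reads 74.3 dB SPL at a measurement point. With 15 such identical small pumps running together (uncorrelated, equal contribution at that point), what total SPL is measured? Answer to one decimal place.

15 equal incoherent sources raise the level by 10·log₁₀(15) = 11.76 dB.
L_total = 74.3 + 11.76 = 86.1 dB SPL.

86.1 dB SPL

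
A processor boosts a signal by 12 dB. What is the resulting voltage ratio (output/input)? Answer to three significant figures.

3.98

Voltage ratio = 10^(dB/20).
10^(12/20) = 10^(0.6000) = 3.98.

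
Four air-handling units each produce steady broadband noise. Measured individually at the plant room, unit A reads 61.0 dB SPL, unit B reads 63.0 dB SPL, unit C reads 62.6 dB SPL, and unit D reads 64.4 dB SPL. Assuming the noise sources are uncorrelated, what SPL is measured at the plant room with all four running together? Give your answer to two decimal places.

68.94 dB SPL

Uncorrelated sources add in intensity (power), not in dB.
L_total = 10·log₁₀(10^(61.0/10) + 10^(63.0/10) + 10^(62.6/10) + 10^(64.4/10)) = 10·log₁₀(7828000) = 68.94 dB SPL.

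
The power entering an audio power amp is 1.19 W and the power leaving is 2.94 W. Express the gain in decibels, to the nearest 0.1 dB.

3.9 dB

For a power ratio, dB = 10·log₁₀(P₂/P₁).
10·log₁₀(2.94/1.19) = 10·log₁₀(2.471) = 3.9 dB.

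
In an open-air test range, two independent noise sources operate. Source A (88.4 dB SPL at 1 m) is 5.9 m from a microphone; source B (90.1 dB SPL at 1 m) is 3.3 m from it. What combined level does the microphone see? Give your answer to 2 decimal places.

At the listener: L_A = 88.4 − 20·log₁₀(5.9) = 72.983 dB; L_B = 90.1 − 20·log₁₀(3.3) = 79.730 dB.
Combined: 10·log₁₀(10^(72.983/10)+10^(79.730/10)) = 80.56 dB SPL.

80.56 dB SPL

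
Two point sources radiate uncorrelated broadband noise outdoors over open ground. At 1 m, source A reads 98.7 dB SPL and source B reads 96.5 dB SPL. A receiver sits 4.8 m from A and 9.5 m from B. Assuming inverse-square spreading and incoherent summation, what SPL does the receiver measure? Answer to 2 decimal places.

85.70 dB SPL

At the listener: L_A = 98.7 − 20·log₁₀(4.8) = 85.075 dB; L_B = 96.5 − 20·log₁₀(9.5) = 76.946 dB.
Combined: 10·log₁₀(10^(85.075/10)+10^(76.946/10)) = 85.70 dB SPL.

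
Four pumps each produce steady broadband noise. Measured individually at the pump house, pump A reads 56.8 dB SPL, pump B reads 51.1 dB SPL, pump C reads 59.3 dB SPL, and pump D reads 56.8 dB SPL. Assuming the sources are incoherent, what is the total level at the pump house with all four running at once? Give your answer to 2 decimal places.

62.87 dB SPL

Uncorrelated sources add in intensity (power), not in dB.
L_total = 10·log₁₀(10^(56.8/10) + 10^(51.1/10) + 10^(59.3/10) + 10^(56.8/10)) = 10·log₁₀(1937000) = 62.87 dB SPL.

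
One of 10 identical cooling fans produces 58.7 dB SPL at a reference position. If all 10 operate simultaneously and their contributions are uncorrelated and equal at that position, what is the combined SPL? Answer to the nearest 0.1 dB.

10 equal incoherent sources raise the level by 10·log₁₀(10) = 10.00 dB.
L_total = 58.7 + 10.00 = 68.7 dB SPL.

68.7 dB SPL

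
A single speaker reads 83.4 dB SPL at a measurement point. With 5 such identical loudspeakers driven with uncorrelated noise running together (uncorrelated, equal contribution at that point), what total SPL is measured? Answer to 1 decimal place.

5 equal incoherent sources raise the level by 10·log₁₀(5) = 6.99 dB.
L_total = 83.4 + 6.99 = 90.4 dB SPL.

90.4 dB SPL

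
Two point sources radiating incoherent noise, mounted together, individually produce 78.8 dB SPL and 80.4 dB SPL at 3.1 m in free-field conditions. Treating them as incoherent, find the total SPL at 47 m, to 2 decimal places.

Combined at 3.1 m: 10·log₁₀(10^(78.8/10)+10^(80.4/10)) = 82.684 dB SPL.
Then apply −20·log₁₀(47/3.1) = -23.615 dB → 59.07 dB SPL.

59.07 dB SPL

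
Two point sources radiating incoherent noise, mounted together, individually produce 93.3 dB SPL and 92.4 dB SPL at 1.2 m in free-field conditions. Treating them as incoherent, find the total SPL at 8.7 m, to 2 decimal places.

Combined at 1.2 m: 10·log₁₀(10^(93.3/10)+10^(92.4/10)) = 95.884 dB SPL.
Then apply −20·log₁₀(8.7/1.2) = -17.207 dB → 78.68 dB SPL.

78.68 dB SPL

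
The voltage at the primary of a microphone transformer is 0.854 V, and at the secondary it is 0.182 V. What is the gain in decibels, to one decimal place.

For a voltage ratio, dB = 20·log₁₀(V₂/V₁).
20·log₁₀(0.182/0.854) = 20·log₁₀(0.2131) = -13.4 dB.

-13.4 dB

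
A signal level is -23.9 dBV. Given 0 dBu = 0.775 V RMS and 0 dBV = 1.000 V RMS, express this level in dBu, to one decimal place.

-21.7 dBu

The offset between the scales is 20·log₁₀(0.775/1.000) = −2.214 dB.
So dBu = -23.9 + 2.214 = -21.7 dBu.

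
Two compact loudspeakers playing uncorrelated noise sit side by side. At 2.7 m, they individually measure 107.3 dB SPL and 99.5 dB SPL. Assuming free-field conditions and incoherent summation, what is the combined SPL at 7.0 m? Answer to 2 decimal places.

99.69 dB SPL

Combined at 2.7 m: 10·log₁₀(10^(107.3/10)+10^(99.5/10)) = 107.967 dB SPL.
Then apply −20·log₁₀(7.0/2.7) = -8.275 dB → 99.69 dB SPL.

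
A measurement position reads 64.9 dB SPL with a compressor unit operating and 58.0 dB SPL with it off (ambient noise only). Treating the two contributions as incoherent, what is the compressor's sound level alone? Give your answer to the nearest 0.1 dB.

63.9 dB SPL

Background correction is a power subtraction:
L_src = 10·log₁₀(10^(64.9/10) − 10^(58.0/10)) = 10·log₁₀(2459000) = 63.9 dB SPL.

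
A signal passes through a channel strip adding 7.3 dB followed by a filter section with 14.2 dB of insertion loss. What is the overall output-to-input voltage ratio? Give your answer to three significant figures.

0.452

Net gain = 7.3 + (−14.2) = -6.9 dB.
Voltage ratio = 10^(-6.9/20) = 0.452.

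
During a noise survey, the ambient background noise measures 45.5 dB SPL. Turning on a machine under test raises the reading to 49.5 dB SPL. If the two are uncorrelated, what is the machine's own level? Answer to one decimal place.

47.3 dB SPL

Background correction is a power subtraction:
L_src = 10·log₁₀(10^(49.5/10) − 10^(45.5/10)) = 10·log₁₀(53640) = 47.3 dB SPL.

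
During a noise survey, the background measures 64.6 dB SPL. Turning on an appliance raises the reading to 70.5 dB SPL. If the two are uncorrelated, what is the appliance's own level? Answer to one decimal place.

Background correction is a power subtraction:
L_src = 10·log₁₀(10^(70.5/10) − 10^(64.6/10)) = 10·log₁₀(8336000) = 69.2 dB SPL.

69.2 dB SPL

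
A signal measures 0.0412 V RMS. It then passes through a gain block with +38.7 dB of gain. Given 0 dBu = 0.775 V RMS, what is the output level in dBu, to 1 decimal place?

+13.2 dBu

Input level: 20·log₁₀(0.0412/0.775) = -25.49 dBu.
Output: -25.49 + 38.7 = +13.2 dBu.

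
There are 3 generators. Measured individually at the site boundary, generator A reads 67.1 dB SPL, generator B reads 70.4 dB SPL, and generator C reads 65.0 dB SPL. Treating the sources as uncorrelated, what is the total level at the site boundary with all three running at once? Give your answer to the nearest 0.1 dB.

72.8 dB SPL

Uncorrelated sources add in intensity (power), not in dB.
L_total = 10·log₁₀(10^(67.1/10) + 10^(70.4/10) + 10^(65.0/10)) = 10·log₁₀(19260000) = 72.8 dB SPL.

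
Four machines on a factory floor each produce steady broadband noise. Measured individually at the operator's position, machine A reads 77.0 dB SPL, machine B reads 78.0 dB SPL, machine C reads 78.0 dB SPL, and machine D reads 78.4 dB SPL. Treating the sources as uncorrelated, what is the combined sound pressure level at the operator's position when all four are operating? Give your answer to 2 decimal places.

83.90 dB SPL

Uncorrelated sources add in intensity (power), not in dB.
L_total = 10·log₁₀(10^(77.0/10) + 10^(78.0/10) + 10^(78.0/10) + 10^(78.4/10)) = 10·log₁₀(245500000) = 83.90 dB SPL.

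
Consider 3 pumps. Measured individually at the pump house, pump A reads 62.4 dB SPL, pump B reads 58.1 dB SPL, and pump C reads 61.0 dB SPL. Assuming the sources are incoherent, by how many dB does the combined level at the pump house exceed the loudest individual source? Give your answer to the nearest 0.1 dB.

Incoherent sources sum as intensities:
L_total = 10·log₁₀(10^(62.4/10) + 10^(58.1/10) + 10^(61.0/10)) = 65.61 dB SPL.
Excess over the loudest (62.4 dB): 65.61 − 62.4 = 3.2 dB.

3.2 dB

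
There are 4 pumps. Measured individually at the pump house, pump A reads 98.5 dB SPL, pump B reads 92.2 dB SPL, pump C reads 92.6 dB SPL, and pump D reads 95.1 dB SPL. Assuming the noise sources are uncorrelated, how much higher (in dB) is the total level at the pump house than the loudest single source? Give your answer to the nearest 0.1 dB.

2.9 dB

Incoherent sources sum as intensities:
L_total = 10·log₁₀(10^(98.5/10) + 10^(92.2/10) + 10^(92.6/10) + 10^(95.1/10)) = 101.40 dB SPL.
Excess over the loudest (98.5 dB): 101.40 − 98.5 = 2.9 dB.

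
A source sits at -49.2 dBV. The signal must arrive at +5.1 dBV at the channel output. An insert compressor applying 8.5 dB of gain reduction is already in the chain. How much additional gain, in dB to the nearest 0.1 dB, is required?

The required make-up gain is the shortfall in the dB sum.
G = +5.1 − (-49.2) + 8.5 = 62.8 dB.

62.8 dB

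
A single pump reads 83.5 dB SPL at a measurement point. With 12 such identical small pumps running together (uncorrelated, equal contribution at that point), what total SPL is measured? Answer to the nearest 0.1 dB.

94.3 dB SPL

12 equal incoherent sources raise the level by 10·log₁₀(12) = 10.79 dB.
L_total = 83.5 + 10.79 = 94.3 dB SPL.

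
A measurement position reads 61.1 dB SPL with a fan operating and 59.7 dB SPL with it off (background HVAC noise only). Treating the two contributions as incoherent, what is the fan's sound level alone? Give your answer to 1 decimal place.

Remove the background by subtracting linear intensities:
L_src = 10·log₁₀(10^(61.1/10) − 10^(59.7/10)) = 10·log₁₀(355000) = 55.5 dB SPL.

55.5 dB SPL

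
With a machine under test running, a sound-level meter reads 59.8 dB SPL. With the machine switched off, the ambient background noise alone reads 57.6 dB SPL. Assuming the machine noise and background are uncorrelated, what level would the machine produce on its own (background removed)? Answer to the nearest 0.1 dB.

55.8 dB SPL

Subtract intensities: L_src = 10·log₁₀(10^(L_total/10) − 10^(L_bg/10)).
L_src = 10·log₁₀(10^(59.8/10) − 10^(57.6/10)) = 10·log₁₀(379600) = 55.8 dB SPL.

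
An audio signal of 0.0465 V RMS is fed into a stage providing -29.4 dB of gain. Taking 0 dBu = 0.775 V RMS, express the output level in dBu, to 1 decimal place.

Input level: 20·log₁₀(0.0465/0.775) = -24.44 dBu.
Output: -24.44 − 29.4 = -53.8 dBu.

-53.8 dBu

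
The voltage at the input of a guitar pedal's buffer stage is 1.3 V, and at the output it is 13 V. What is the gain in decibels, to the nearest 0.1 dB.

20.0 dB

For a voltage ratio, dB = 20·log₁₀(V₂/V₁).
20·log₁₀(13/1.3) = 20·log₁₀(10.00) = 20.0 dB.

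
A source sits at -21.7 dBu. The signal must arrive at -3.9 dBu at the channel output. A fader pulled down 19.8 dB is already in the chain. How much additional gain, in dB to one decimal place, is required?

37.6 dB

The required make-up gain is the shortfall in the dB sum.
G = -3.9 − (-21.7) + 19.8 = 37.6 dB.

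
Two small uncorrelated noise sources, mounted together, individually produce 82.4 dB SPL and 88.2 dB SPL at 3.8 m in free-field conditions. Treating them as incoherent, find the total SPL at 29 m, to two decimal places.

71.56 dB SPL

Combined at 3.8 m: 10·log₁₀(10^(82.4/10)+10^(88.2/10)) = 89.214 dB SPL.
Then apply −20·log₁₀(29/3.8) = -17.652 dB → 71.56 dB SPL.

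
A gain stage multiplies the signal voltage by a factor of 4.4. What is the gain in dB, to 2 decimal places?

12.87 dB

Voltage is an amplitude quantity, so gain = 20·log₁₀(V_out/V_in).
20·log₁₀(4.4) = 12.87 dB.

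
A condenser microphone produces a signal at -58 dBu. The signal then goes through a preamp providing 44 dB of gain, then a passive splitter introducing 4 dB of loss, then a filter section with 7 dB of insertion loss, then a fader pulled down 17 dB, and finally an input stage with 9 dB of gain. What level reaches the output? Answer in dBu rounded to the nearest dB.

-33 dBu

Cascaded gains and losses add directly in dB.
-58 + 44 − 4 − 7 − 17 + 9 = -33 dBu.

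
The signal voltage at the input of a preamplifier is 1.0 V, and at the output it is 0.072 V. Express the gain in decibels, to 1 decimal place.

-22.9 dB

For a voltage ratio, dB = 20·log₁₀(V₂/V₁).
20·log₁₀(0.072/1.0) = 20·log₁₀(0.07200) = -22.9 dB.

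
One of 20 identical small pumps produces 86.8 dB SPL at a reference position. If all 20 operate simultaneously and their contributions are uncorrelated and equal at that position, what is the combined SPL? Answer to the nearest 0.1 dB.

20 equal incoherent sources raise the level by 10·log₁₀(20) = 13.01 dB.
L_total = 86.8 + 13.01 = 99.8 dB SPL.

99.8 dB SPL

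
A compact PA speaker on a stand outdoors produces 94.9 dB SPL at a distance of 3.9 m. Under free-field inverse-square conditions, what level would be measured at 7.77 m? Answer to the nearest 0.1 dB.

For a point source in a free field, ΔL = −20·log₁₀(d₂/d₁).
ΔL = −20·log₁₀(7.77/3.9) = -5.99 dB, so L₂ = 94.9 + (-5.99) = 88.9 dB SPL.

88.9 dB SPL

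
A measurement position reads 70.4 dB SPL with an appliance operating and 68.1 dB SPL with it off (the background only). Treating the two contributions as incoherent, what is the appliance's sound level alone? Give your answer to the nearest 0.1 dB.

66.5 dB SPL

Remove the background by subtracting linear intensities:
L_src = 10·log₁₀(10^(70.4/10) − 10^(68.1/10)) = 10·log₁₀(4508000) = 66.5 dB SPL.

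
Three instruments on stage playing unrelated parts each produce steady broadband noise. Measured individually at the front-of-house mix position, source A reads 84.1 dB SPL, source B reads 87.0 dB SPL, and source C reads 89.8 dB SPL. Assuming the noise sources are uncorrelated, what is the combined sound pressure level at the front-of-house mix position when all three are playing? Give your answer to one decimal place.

92.3 dB SPL

Incoherent sources sum as intensities:
L_total = 10·log₁₀(10^(84.1/10) + 10^(87.0/10) + 10^(89.8/10)) = 10·log₁₀(1713000000) = 92.3 dB SPL.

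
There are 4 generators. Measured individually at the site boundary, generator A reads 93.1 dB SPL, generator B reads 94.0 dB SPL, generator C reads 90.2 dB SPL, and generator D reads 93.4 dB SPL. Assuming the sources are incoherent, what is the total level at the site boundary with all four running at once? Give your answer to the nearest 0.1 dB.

Uncorrelated sources add in intensity (power), not in dB.
L_total = 10·log₁₀(10^(93.1/10) + 10^(94.0/10) + 10^(90.2/10) + 10^(93.4/10)) = 10·log₁₀(7789000000) = 98.9 dB SPL.

98.9 dB SPL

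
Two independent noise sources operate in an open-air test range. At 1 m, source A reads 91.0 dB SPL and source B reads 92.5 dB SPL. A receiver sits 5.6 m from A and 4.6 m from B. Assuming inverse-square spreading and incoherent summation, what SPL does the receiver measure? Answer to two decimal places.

80.94 dB SPL

At the listener: L_A = 91.0 − 20·log₁₀(5.6) = 76.036 dB; L_B = 92.5 − 20·log₁₀(4.6) = 79.245 dB.
Combined: 10·log₁₀(10^(76.036/10)+10^(79.245/10)) = 80.94 dB SPL.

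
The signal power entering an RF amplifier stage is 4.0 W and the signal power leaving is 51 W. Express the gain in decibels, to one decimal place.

11.1 dB

Power ratio → dB uses the 10·log₁₀ form:
10·log₁₀(51/4.0) = 10·log₁₀(12.75) = 11.1 dB.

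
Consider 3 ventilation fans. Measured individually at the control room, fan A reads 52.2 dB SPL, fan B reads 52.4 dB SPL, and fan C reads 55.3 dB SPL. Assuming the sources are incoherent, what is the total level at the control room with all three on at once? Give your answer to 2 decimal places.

Add the sources as powers (linear), then convert back to dB:
L_total = 10·log₁₀(10^(52.2/10) + 10^(52.4/10) + 10^(55.3/10)) = 10·log₁₀(678600) = 58.32 dB SPL.

58.32 dB SPL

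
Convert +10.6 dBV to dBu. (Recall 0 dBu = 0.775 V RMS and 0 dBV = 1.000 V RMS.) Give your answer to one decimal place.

The offset between the scales is 20·log₁₀(0.775/1.000) = −2.214 dB.
So dBu = +10.6 + 2.214 = +12.8 dBu.

+12.8 dBu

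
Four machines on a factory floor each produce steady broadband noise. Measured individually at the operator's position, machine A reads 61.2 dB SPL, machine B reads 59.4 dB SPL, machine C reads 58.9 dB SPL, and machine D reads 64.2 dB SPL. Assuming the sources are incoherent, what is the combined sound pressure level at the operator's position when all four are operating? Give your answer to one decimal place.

67.5 dB SPL

Uncorrelated sources add in intensity (power), not in dB.
L_total = 10·log₁₀(10^(61.2/10) + 10^(59.4/10) + 10^(58.9/10) + 10^(64.2/10)) = 10·log₁₀(5596000) = 67.5 dB SPL.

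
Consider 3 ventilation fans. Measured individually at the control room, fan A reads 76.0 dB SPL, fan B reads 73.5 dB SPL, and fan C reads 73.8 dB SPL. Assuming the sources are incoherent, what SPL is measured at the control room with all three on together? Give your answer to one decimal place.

Incoherent sources sum as intensities:
L_total = 10·log₁₀(10^(76.0/10) + 10^(73.5/10) + 10^(73.8/10)) = 10·log₁₀(86190000) = 79.4 dB SPL.

79.4 dB SPL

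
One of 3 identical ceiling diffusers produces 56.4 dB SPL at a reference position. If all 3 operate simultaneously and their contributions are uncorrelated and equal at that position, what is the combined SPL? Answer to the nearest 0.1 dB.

61.2 dB SPL

3 equal incoherent sources raise the level by 10·log₁₀(3) = 4.77 dB.
L_total = 56.4 + 4.77 = 61.2 dB SPL.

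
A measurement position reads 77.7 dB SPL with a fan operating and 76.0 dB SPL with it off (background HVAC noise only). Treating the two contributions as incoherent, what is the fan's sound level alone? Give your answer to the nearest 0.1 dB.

72.8 dB SPL

Subtract intensities: L_src = 10·log₁₀(10^(L_total/10) − 10^(L_bg/10)).
L_src = 10·log₁₀(10^(77.7/10) − 10^(76.0/10)) = 10·log₁₀(19070000) = 72.8 dB SPL.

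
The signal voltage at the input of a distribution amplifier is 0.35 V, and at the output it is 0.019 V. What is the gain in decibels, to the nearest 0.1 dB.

-25.3 dB

Voltage ratio → dB uses the 20·log₁₀ form:
20·log₁₀(0.019/0.35) = 20·log₁₀(0.05429) = -25.3 dB.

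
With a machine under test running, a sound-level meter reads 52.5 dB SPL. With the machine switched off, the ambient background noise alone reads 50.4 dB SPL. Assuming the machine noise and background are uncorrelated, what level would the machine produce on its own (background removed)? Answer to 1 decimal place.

Background correction is a power subtraction:
L_src = 10·log₁₀(10^(52.5/10) − 10^(50.4/10)) = 10·log₁₀(68180) = 48.3 dB SPL.

48.3 dB SPL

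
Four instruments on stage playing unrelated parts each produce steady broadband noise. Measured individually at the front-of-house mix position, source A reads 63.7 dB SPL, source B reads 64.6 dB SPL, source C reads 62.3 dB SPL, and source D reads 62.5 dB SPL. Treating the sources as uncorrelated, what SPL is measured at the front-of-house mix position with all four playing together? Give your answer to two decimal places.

Add the sources as powers (linear), then convert back to dB:
L_total = 10·log₁₀(10^(63.7/10) + 10^(64.6/10) + 10^(62.3/10) + 10^(62.5/10)) = 10·log₁₀(8705000) = 69.40 dB SPL.

69.40 dB SPL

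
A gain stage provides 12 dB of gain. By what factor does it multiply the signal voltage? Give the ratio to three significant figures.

3.98

Voltage ratio = 10^(dB/20).
10^(12/20) = 10^(0.6000) = 3.98.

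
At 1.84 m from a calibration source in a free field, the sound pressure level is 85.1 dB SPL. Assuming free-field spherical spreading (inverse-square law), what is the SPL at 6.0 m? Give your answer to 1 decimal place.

74.8 dB SPL

For a point source in a free field, ΔL = −20·log₁₀(d₂/d₁).
ΔL = −20·log₁₀(6.0/1.84) = -10.27 dB, so L₂ = 85.1 + (-10.27) = 74.8 dB SPL.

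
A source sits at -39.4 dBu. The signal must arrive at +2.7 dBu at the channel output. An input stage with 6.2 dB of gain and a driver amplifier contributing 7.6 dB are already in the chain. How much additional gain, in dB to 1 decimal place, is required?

The required make-up gain is the shortfall in the dB sum.
G = +2.7 − (-39.4) − 6.2 − 7.6 = 28.3 dB.

28.3 dB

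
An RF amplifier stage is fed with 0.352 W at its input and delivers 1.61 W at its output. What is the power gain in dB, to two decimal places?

For a power ratio, dB = 10·log₁₀(P₂/P₁).
10·log₁₀(1.61/0.352) = 10·log₁₀(4.574) = 6.60 dB.

6.60 dB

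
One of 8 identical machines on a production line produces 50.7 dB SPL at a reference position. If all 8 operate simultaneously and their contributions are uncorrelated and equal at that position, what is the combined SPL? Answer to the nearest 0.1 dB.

8 equal incoherent sources raise the level by 10·log₁₀(8) = 9.03 dB.
L_total = 50.7 + 9.03 = 59.7 dB SPL.

59.7 dB SPL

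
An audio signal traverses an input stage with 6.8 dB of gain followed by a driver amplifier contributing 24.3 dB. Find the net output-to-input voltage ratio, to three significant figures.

35.9

Net gain = 6.8 + 24.3 = 31.1 dB.
Voltage ratio = 10^(31.1/20) = 35.9.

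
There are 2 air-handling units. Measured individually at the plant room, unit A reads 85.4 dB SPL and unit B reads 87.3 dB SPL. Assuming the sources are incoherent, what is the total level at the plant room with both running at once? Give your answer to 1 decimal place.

Add the sources as powers (linear), then convert back to dB:
L_total = 10·log₁₀(10^(85.4/10) + 10^(87.3/10)) = 10·log₁₀(883800000) = 89.5 dB SPL.

89.5 dB SPL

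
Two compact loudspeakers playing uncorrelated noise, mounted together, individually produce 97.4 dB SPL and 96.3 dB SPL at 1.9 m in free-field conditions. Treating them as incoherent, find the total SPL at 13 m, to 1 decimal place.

83.2 dB SPL

Combined at 1.9 m: 10·log₁₀(10^(97.4/10)+10^(96.3/10)) = 99.90 dB SPL.
Then apply −20·log₁₀(13/1.9) = -16.70 dB → 83.2 dB SPL.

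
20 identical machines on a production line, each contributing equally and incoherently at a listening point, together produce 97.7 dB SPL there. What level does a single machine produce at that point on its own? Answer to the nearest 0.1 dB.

84.7 dB SPL

20 equal incoherent sources add 10·log₁₀(20) = 13.01 dB over one source.
L_one = 97.7 − 13.01 = 84.7 dB SPL.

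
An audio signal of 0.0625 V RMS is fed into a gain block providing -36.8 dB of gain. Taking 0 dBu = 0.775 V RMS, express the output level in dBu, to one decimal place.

Input level: 20·log₁₀(0.0625/0.775) = -21.87 dBu.
Output: -21.87 − 36.8 = -58.7 dBu.

-58.7 dBu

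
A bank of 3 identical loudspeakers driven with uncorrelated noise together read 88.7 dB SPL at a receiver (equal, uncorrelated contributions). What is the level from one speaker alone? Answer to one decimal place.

3 equal incoherent sources add 10·log₁₀(3) = 4.77 dB over one source.
L_one = 88.7 − 4.77 = 83.9 dB SPL.

83.9 dB SPL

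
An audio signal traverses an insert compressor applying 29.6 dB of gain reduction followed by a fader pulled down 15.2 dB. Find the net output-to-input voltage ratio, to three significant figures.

0.00575

Net gain = (−29.6) + (−15.2) = -44.8 dB.
Voltage ratio = 10^(-44.8/20) = 0.00575.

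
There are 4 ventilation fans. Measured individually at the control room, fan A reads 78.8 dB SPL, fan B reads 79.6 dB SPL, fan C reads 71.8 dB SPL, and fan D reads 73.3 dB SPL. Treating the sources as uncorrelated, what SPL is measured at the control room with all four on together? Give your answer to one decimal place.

83.1 dB SPL

Incoherent sources sum as intensities:
L_total = 10·log₁₀(10^(78.8/10) + 10^(79.6/10) + 10^(71.8/10) + 10^(73.3/10)) = 10·log₁₀(203600000) = 83.1 dB SPL.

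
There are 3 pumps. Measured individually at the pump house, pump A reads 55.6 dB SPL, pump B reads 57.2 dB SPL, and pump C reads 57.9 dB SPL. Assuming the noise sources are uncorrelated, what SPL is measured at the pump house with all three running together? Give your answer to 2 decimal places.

61.77 dB SPL

Incoherent sources sum as intensities:
L_total = 10·log₁₀(10^(55.6/10) + 10^(57.2/10) + 10^(57.9/10)) = 10·log₁₀(1504000) = 61.77 dB SPL.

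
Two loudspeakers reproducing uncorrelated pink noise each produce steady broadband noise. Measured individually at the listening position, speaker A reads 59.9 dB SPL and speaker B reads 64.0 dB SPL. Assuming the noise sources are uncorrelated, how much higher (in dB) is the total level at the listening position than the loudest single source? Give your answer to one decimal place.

Uncorrelated sources add in intensity (power), not in dB.
L_total = 10·log₁₀(10^(59.9/10) + 10^(64.0/10)) = 65.43 dB SPL.
Excess over the loudest (64.0 dB): 65.43 − 64.0 = 1.4 dB.

1.4 dB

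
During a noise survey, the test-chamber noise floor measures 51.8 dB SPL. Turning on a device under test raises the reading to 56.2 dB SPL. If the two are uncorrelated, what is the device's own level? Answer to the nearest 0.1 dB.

Remove the background by subtracting linear intensities:
L_src = 10·log₁₀(10^(56.2/10) − 10^(51.8/10)) = 10·log₁₀(265500) = 54.2 dB SPL.

54.2 dB SPL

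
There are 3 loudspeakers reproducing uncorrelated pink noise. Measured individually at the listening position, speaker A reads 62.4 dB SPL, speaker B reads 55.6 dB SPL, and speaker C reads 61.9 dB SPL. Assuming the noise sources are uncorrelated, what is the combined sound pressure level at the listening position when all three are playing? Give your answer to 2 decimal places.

Incoherent sources sum as intensities:
L_total = 10·log₁₀(10^(62.4/10) + 10^(55.6/10) + 10^(61.9/10)) = 10·log₁₀(3650000) = 65.62 dB SPL.

65.62 dB SPL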